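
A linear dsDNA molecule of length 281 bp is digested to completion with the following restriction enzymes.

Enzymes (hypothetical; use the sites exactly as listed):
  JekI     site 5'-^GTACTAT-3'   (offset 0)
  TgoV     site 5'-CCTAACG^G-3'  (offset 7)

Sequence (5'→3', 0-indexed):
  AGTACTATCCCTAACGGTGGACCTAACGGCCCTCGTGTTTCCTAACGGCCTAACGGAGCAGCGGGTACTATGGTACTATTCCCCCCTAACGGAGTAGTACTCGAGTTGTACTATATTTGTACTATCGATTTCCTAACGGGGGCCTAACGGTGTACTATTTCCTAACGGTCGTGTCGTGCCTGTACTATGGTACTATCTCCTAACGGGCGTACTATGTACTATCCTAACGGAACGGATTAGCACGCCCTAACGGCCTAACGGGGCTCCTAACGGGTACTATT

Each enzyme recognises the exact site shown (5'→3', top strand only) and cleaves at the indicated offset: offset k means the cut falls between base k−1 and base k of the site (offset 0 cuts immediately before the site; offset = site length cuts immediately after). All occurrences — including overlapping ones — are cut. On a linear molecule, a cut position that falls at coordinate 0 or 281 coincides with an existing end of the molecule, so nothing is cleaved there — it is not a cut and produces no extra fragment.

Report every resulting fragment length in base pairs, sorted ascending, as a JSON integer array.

[1,1,2,3,7,8,8,8,8,8,9,11,11,12,12,14,14,15,16,16,16,19,19,20,23]

Scan for sites:
  JekI GTACTAT/0: at [1, 64, 72, 107, 118, 151, 181, 189, 208, 215, 273] ⇒ [1, 64, 72, 107, 118, 151, 181, 189, 208, 215, 273]
  TgoV CCTAACGG/7: at [9, 21, 40, 48, 84, 131, 142, 160, 198, 222, 245, 253, 265] ⇒ [16, 28, 47, 55, 91, 138, 149, 167, 205, 229, 252, 260, 272]

Pooled cuts: [1, 16, 28, 47, 55, 64, 72, 91, 107, 118, 138, 149, 151, 167, 181, 189, 205, 208, 215, 229, 252, 260, 272, 273]

Fragments:
  [0,1): 1 bp
  [1,16): 15 bp
  [16,28): 12 bp
  [28,47): 19 bp
  [47,55): 8 bp
  [55,64): 9 bp
  [64,72): 8 bp
  [72,91): 19 bp
  [91,107): 16 bp
  [107,118): 11 bp
  [118,138): 20 bp
  [138,149): 11 bp
  [149,151): 2 bp
  [151,167): 16 bp
  [167,181): 14 bp
  [181,189): 8 bp
  [189,205): 16 bp
  [205,208): 3 bp
  [208,215): 7 bp
  [215,229): 14 bp
  [229,252): 23 bp
  [252,260): 8 bp
  [260,272): 12 bp
  [272,273): 1 bp
  [273,281): 8 bp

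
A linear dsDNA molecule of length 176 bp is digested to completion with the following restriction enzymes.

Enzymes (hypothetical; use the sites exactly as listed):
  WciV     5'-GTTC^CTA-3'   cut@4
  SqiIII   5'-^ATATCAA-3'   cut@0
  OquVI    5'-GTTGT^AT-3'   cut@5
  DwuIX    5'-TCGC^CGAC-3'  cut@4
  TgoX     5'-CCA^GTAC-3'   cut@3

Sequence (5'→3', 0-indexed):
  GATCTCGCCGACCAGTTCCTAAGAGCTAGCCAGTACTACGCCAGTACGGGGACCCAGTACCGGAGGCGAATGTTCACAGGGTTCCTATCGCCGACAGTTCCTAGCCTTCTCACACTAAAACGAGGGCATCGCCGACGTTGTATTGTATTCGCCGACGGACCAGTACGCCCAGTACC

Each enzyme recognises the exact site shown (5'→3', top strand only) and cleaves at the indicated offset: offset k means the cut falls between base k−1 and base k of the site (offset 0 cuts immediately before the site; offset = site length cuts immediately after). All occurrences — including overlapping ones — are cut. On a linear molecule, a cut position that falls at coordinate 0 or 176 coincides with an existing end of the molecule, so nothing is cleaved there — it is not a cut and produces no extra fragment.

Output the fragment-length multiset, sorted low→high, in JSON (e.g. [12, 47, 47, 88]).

[5,7,8,9,9,9,10,10,11,11,13,14,28,32]

Scan for sites:
  WciV GTTCCTA/4: at [14, 80, 96] ⇒ [18, 84, 100]
  SqiIII (ATATCAA, off=0): no sites
  OquVI GTTGTAT/5: at [136] ⇒ [141]
  DwuIX TCGCCGAC/4: at [4, 87, 128, 148] ⇒ [8, 91, 132, 152]
  TgoX CCAGTAC/3: at [29, 40, 53, 159, 168] ⇒ [32, 43, 56, 162, 171]

Pooled cuts: [8, 18, 32, 43, 56, 84, 91, 100, 132, 141, 152, 162, 171]

Fragment lengths:
  [0,8): 8 bp
  [8,18): 10 bp
  [18,32): 14 bp
  [32,43): 11 bp
  [43,56): 13 bp
  [56,84): 28 bp
  [84,91): 7 bp
  [91,100): 9 bp
  [100,132): 32 bp
  [132,141): 9 bp
  [141,152): 11 bp
  [152,162): 10 bp
  [162,171): 9 bp
  [171,176): 5 bp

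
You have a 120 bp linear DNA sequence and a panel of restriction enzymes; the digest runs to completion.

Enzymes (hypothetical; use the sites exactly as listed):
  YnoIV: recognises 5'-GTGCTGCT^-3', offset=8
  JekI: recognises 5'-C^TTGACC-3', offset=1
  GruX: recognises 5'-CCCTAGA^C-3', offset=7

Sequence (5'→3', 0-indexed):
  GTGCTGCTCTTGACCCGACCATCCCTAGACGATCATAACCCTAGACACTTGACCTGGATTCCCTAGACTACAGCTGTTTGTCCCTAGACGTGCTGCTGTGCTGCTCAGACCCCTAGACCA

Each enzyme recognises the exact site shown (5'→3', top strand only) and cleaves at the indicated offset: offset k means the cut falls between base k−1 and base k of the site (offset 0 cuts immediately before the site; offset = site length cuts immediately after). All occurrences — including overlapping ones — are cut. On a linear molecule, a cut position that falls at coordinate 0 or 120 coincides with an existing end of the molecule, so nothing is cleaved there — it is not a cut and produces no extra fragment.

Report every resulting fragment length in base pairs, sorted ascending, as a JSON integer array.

[1,3,3,8,8,9,12,16,19,20,21]

Per-enzyme occurrences:
  YnoIV GTGCTGCT/8: at [0, 89, 97] ⇒ [8, 97, 105]
  JekI CTTGACC/1: at [8, 47] ⇒ [9, 48]
  GruX CCCTAGAC/7: at [22, 38, 60, 81, 110] ⇒ [29, 45, 67, 88, 117]

Pooled cuts: [8, 9, 29, 45, 48, 67, 88, 97, 105, 117]

Fragment lengths:
  [0,8): 8 bp
  [8,9): 1 bp
  [9,29): 20 bp
  [29,45): 16 bp
  [45,48): 3 bp
  [48,67): 19 bp
  [67,88): 21 bp
  [88,97): 9 bp
  [97,105): 8 bp
  [105,117): 12 bp
  [117,120): 3 bp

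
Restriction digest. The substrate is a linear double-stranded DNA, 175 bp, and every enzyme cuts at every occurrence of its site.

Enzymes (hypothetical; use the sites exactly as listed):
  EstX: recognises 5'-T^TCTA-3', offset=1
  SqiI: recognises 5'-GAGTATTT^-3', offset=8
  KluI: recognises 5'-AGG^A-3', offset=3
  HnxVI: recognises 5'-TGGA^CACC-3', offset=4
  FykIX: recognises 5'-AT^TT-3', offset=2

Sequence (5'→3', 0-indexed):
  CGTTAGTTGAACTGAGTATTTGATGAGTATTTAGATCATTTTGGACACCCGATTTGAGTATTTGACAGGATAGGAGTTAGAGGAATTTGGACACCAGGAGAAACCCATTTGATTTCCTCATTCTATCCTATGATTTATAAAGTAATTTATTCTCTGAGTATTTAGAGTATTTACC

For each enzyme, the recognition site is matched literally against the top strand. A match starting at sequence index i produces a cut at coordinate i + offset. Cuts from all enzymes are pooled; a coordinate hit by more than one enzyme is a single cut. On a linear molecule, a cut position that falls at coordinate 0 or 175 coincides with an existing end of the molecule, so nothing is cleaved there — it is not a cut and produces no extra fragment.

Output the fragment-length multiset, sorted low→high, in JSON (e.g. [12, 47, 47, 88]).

Site scan:
  EstX TTCTA/1: at [120] ⇒ [121]
  SqiI GAGTATTT/8: at [13, 24, 55, 155, 164] ⇒ [21, 32, 63, 163, 172]
  KluI AGGA/3: at [66, 71, 80, 95] ⇒ [69, 74, 83, 98]
  HnxVI TGGACACC/4: at [41, 87] ⇒ [45, 91]
  FykIX ATTT/2: at [17, 28, 37, 51, 59, 84, 106, 111, 132, 144, 159, 168] ⇒ [19, 30, 39, 53, 61, 86, 108, 113, 134, 146, 161, 170]

All cut coordinates (distinct, sorted): [19, 21, 30, 32, 39, 45, 53, 61, 63, 69, 74, 83, 86, 91, 98, 108, 113, 121, 134, 146, 161, 163, 170, 172]

Fragments:
  [0,19): 19 bp
  [19,21): 2 bp
  [21,30): 9 bp
  [30,32): 2 bp
  [32,39): 7 bp
  [39,45): 6 bp
  [45,53): 8 bp
  [53,61): 8 bp
  [61,63): 2 bp
  [63,69): 6 bp
  [69,74): 5 bp
  [74,83): 9 bp
  [83,86): 3 bp
  [86,91): 5 bp
  [91,98): 7 bp
  [98,108): 10 bp
  [108,113): 5 bp
  [113,121): 8 bp
  [121,134): 13 bp
  [134,146): 12 bp
  [146,161): 15 bp
  [161,163): 2 bp
  [163,170): 7 bp
  [170,172): 2 bp
  [172,175): 3 bp

[2,2,2,2,2,3,3,5,5,5,6,6,7,7,7,8,8,8,9,9,10,12,13,15,19]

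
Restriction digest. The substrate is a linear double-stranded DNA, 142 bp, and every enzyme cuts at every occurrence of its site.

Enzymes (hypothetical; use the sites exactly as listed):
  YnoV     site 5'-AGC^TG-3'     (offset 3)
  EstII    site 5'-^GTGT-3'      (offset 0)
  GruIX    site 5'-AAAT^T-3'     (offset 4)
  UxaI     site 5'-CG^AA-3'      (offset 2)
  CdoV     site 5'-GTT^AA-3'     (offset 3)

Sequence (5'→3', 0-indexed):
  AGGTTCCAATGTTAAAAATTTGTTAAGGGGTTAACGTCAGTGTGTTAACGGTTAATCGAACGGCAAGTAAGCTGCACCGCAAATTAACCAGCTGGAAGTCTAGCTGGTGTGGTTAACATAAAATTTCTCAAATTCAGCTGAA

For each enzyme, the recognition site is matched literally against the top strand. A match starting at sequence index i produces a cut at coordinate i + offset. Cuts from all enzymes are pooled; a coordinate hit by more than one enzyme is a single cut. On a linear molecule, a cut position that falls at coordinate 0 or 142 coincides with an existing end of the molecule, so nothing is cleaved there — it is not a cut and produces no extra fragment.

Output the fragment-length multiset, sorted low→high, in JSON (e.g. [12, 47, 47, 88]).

Per-enzyme occurrences:
  YnoV AGCTG/3: at [69, 89, 101, 135] ⇒ [72, 92, 104, 138]
  EstII GTGT/0: at [39, 41, 106] ⇒ [39, 41, 106]
  GruIX AAATT/4: at [15, 80, 120, 129] ⇒ [19, 84, 124, 133]
  UxaI CGAA/2: at [56] ⇒ [58]
  CdoV GTTAA/3: at [10, 21, 29, 43, 50, 111] ⇒ [13, 24, 32, 46, 53, 114]

Pooled cuts: [13, 19, 24, 32, 39, 41, 46, 53, 58, 72, 84, 92, 104, 106, 114, 124, 133, 138]

Fragment lengths:
  [0,13): 13 bp
  [13,19): 6 bp
  [19,24): 5 bp
  [24,32): 8 bp
  [32,39): 7 bp
  [39,41): 2 bp
  [41,46): 5 bp
  [46,53): 7 bp
  [53,58): 5 bp
  [58,72): 14 bp
  [72,84): 12 bp
  [84,92): 8 bp
  [92,104): 12 bp
  [104,106): 2 bp
  [106,114): 8 bp
  [114,124): 10 bp
  [124,133): 9 bp
  [133,138): 5 bp
  [138,142): 4 bp

[2,2,4,5,5,5,5,6,7,7,8,8,8,9,10,12,12,13,14]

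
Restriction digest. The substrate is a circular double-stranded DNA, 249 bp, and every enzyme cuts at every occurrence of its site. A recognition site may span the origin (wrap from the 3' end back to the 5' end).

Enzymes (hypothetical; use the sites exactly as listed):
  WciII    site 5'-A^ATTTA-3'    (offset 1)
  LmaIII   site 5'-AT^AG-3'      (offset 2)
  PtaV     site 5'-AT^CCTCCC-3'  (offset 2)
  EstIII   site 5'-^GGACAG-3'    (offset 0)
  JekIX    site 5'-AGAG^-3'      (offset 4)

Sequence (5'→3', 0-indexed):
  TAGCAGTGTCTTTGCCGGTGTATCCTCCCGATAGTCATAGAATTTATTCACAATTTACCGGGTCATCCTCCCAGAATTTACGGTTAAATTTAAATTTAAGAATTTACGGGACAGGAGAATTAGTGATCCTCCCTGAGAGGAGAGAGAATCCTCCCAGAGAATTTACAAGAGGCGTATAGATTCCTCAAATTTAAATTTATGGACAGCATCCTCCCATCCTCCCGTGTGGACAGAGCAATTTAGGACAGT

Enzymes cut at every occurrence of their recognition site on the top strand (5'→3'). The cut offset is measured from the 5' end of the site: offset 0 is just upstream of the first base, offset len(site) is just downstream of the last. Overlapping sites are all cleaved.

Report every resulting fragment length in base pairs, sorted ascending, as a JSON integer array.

Site scan:
  WciII (AATTTA, off=1): starts [40, 51, 74, 86, 92, 100, 159, 187, 193, 236] → cuts [41, 52, 75, 87, 93, 101, 160, 188, 194, 237]
  LmaIII (ATAG, off=2): starts [30, 36, 175] → cuts [32, 38, 177]
  PtaV (ATCCTCCC, off=2): starts [21, 64, 125, 147, 207, 215] → cuts [23, 66, 127, 149, 209, 217]
  EstIII (GGACAG, off=0): starts [108, 200, 227, 242] → cuts [108, 200, 227, 242]
  JekIX (AGAG, off=4): starts [135, 140, 142, 155, 167, 231] → cuts [139, 144, 146, 159, 171, 235]

All cut coordinates (distinct, sorted): [23, 32, 38, 41, 52, 66, 75, 87, 93, 101, 108, 127, 139, 144, 146, 149, 159, 160, 171, 177, 188, 194, 200, 209, 217, 227, 235, 237, 242]

Fragments:
  23→32: 9 bp
  32→38: 6 bp
  38→41: 3 bp
  41→52: 11 bp
  52→66: 14 bp
  66→75: 9 bp
  75→87: 12 bp
  87→93: 6 bp
  93→101: 8 bp
  101→108: 7 bp
  108→127: 19 bp
  127→139: 12 bp
  139→144: 5 bp
  144→146: 2 bp
  146→149: 3 bp
  149→159: 10 bp
  159→160: 1 bp
  160→171: 11 bp
  171→177: 6 bp
  177→188: 11 bp
  188→194: 6 bp
  194→200: 6 bp
  200→209: 9 bp
  209→217: 8 bp
  217→227: 10 bp
  227→235: 8 bp
  235→237: 2 bp
  237→242: 5 bp
  242→23 (wrap): 249-242+23 = 30 bp

[1,2,2,3,3,5,5,6,6,6,6,6,7,8,8,8,9,9,9,10,10,11,11,11,12,12,14,19,30]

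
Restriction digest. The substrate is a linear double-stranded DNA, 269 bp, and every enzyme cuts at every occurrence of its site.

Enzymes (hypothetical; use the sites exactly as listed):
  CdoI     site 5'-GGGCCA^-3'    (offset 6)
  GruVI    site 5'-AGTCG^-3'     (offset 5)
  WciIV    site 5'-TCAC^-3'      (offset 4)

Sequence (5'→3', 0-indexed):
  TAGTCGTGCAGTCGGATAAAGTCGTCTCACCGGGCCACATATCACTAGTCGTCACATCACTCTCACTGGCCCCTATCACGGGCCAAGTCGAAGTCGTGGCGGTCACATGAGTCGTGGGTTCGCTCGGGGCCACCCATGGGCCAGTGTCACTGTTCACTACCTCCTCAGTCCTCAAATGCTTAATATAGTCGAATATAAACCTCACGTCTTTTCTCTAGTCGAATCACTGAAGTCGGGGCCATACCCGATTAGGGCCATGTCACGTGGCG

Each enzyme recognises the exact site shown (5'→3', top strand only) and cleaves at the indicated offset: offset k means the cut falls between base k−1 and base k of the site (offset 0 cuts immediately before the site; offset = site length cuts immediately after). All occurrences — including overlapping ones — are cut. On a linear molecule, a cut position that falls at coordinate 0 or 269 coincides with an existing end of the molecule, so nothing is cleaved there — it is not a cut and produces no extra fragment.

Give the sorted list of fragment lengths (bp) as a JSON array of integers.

Site scan:
  CdoI (GGGCCA, off=6): starts [31, 79, 126, 137, 235, 251] → cuts [37, 85, 132, 143, 241, 257]
  GruVI (AGTCG, off=5): starts [1, 9, 19, 46, 85, 91, 109, 186, 216, 230] → cuts [6, 14, 24, 51, 90, 96, 114, 191, 221, 235]
  WciIV (TCAC, off=4): starts [26, 41, 51, 56, 62, 75, 102, 146, 153, 201, 223, 259] → cuts [30, 45, 55, 60, 66, 79, 106, 150, 157, 205, 227, 263]

Pooled cuts: [6, 14, 24, 30, 37, 45, 51, 55, 60, 66, 79, 85, 90, 96, 106, 114, 132, 143, 150, 157, 191, 205, 221, 227, 235, 241, 257, 263]

Fragments:
  [0,6): 6 bp
  [6,14): 8 bp
  [14,24): 10 bp
  [24,30): 6 bp
  [30,37): 7 bp
  [37,45): 8 bp
  [45,51): 6 bp
  [51,55): 4 bp
  [55,60): 5 bp
  [60,66): 6 bp
  [66,79): 13 bp
  [79,85): 6 bp
  [85,90): 5 bp
  [90,96): 6 bp
  [96,106): 10 bp
  [106,114): 8 bp
  [114,132): 18 bp
  [132,143): 11 bp
  [143,150): 7 bp
  [150,157): 7 bp
  [157,191): 34 bp
  [191,205): 14 bp
  [205,221): 16 bp
  [221,227): 6 bp
  [227,235): 8 bp
  [235,241): 6 bp
  [241,257): 16 bp
  [257,263): 6 bp
  [263,269): 6 bp

[4,5,5,6,6,6,6,6,6,6,6,6,6,7,7,7,8,8,8,8,10,10,11,13,14,16,16,18,34]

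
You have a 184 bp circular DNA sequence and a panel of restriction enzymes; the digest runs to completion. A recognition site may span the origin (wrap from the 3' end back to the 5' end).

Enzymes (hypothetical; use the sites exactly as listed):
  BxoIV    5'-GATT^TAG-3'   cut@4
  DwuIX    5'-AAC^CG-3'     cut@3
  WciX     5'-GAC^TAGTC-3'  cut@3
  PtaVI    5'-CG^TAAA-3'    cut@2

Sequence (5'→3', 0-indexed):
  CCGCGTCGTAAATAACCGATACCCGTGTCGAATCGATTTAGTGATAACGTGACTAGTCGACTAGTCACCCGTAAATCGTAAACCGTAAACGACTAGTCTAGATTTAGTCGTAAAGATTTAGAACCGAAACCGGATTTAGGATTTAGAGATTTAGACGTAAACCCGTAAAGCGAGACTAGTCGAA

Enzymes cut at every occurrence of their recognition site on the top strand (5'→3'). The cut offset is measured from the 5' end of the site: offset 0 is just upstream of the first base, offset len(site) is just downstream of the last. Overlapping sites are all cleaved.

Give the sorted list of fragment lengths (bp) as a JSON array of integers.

Scan for sites:
  BxoIV GATTTAG/4: at [34, 100, 114, 132, 139, 147] ⇒ [38, 104, 118, 136, 143, 151]
  DwuIX AACCG/3: at [13, 80, 121, 127, 182] ⇒ [1, 16, 83, 124, 130]
  WciX GACTAGTC/3: at [50, 58, 90, 173] ⇒ [53, 61, 93, 176]
  PtaVI CGTAAA/2: at [6, 69, 76, 83, 108, 155, 163] ⇒ [8, 71, 78, 85, 110, 157, 165]

Pooled cuts: [1, 8, 16, 38, 53, 61, 71, 78, 83, 85, 93, 104, 110, 118, 124, 130, 136, 143, 151, 157, 165, 176]

Fragment lengths:
  1→8: 7 bp
  8→16: 8 bp
  16→38: 22 bp
  38→53: 15 bp
  53→61: 8 bp
  61→71: 10 bp
  71→78: 7 bp
  78→83: 5 bp
  83→85: 2 bp
  85→93: 8 bp
  93→104: 11 bp
  104→110: 6 bp
  110→118: 8 bp
  118→124: 6 bp
  124→130: 6 bp
  130→136: 6 bp
  136→143: 7 bp
  143→151: 8 bp
  151→157: 6 bp
  157→165: 8 bp
  165→176: 11 bp
  176→1 (wrap): 184-176+1 = 9 bp

[2,5,6,6,6,6,6,7,7,7,8,8,8,8,8,8,9,10,11,11,15,22]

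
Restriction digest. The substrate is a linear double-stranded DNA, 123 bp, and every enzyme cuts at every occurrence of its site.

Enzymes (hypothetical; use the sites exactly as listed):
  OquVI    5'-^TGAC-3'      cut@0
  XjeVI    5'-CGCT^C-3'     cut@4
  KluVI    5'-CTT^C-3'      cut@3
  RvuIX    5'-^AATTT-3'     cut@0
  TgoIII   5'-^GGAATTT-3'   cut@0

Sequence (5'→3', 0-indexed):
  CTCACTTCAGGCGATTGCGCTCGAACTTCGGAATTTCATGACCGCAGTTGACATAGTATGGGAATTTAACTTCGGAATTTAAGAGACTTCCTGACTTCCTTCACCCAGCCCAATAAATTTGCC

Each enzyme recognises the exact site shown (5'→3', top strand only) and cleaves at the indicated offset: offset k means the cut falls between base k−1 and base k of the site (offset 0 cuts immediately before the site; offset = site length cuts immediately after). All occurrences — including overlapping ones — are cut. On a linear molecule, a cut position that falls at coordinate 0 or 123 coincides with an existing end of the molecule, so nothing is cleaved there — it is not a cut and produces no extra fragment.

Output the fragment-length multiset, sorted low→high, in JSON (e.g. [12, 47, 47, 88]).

Scan for sites:
  OquVI (TGAC, off=0): starts [38, 48, 91] → cuts [38, 48, 91]
  XjeVI (CGCTC, off=4): starts [17] → cuts [21]
  KluVI (CTTC, off=3): starts [4, 25, 69, 86, 94, 98] → cuts [7, 28, 72, 89, 97, 101]
  RvuIX (AATTT, off=0): starts [31, 62, 75, 115] → cuts [31, 62, 75, 115]
  TgoIII (GGAATTT, off=0): starts [29, 60, 73] → cuts [29, 60, 73]

Pooled cuts: [7, 21, 28, 29, 31, 38, 48, 60, 62, 72, 73, 75, 89, 91, 97, 101, 115]

Fragments:
  [0,7): 7 bp
  [7,21): 14 bp
  [21,28): 7 bp
  [28,29): 1 bp
  [29,31): 2 bp
  [31,38): 7 bp
  [38,48): 10 bp
  [48,60): 12 bp
  [60,62): 2 bp
  [62,72): 10 bp
  [72,73): 1 bp
  [73,75): 2 bp
  [75,89): 14 bp
  [89,91): 2 bp
  [91,97): 6 bp
  [97,101): 4 bp
  [101,115): 14 bp
  [115,123): 8 bp

[1,1,2,2,2,2,4,6,7,7,7,8,10,10,12,14,14,14]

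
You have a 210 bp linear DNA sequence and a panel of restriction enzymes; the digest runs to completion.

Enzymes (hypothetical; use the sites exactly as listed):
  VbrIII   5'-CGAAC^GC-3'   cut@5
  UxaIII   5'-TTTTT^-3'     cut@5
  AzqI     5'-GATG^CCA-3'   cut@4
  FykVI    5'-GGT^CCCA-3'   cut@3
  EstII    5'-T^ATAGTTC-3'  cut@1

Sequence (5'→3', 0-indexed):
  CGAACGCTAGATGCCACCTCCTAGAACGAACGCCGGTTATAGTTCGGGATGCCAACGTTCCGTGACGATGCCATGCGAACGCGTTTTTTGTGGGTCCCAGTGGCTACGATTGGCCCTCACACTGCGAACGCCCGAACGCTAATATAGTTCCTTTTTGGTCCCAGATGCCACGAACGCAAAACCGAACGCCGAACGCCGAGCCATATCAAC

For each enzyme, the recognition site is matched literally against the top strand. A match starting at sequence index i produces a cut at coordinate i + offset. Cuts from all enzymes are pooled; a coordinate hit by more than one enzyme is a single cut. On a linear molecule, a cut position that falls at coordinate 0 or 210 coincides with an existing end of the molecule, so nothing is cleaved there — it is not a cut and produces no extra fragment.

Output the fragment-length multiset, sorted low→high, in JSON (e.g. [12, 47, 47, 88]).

[1,3,5,6,6,7,7,8,8,8,8,8,10,12,13,13,16,18,19,34]

Site scan:
  VbrIII (CGAACGC, off=5): starts [0, 26, 75, 124, 132, 170, 182, 189] → cuts [5, 31, 80, 129, 137, 175, 187, 194]
  UxaIII (TTTTT, off=5): starts [83, 84, 151] → cuts [88, 89, 156]
  AzqI (GATGCCA, off=4): starts [9, 47, 66, 163] → cuts [13, 51, 70, 167]
  FykVI (GGTCCCA, off=3): starts [92, 156] → cuts [95, 159]
  EstII (TATAGTTC, off=1): starts [37, 142] → cuts [38, 143]

All cut coordinates (distinct, sorted): [5, 13, 31, 38, 51, 70, 80, 88, 89, 95, 129, 137, 143, 156, 159, 167, 175, 187, 194]

Fragment lengths:
  [0,5): 5 bp
  [5,13): 8 bp
  [13,31): 18 bp
  [31,38): 7 bp
  [38,51): 13 bp
  [51,70): 19 bp
  [70,80): 10 bp
  [80,88): 8 bp
  [88,89): 1 bp
  [89,95): 6 bp
  [95,129): 34 bp
  [129,137): 8 bp
  [137,143): 6 bp
  [143,156): 13 bp
  [156,159): 3 bp
  [159,167): 8 bp
  [167,175): 8 bp
  [175,187): 12 bp
  [187,194): 7 bp
  [194,210): 16 bp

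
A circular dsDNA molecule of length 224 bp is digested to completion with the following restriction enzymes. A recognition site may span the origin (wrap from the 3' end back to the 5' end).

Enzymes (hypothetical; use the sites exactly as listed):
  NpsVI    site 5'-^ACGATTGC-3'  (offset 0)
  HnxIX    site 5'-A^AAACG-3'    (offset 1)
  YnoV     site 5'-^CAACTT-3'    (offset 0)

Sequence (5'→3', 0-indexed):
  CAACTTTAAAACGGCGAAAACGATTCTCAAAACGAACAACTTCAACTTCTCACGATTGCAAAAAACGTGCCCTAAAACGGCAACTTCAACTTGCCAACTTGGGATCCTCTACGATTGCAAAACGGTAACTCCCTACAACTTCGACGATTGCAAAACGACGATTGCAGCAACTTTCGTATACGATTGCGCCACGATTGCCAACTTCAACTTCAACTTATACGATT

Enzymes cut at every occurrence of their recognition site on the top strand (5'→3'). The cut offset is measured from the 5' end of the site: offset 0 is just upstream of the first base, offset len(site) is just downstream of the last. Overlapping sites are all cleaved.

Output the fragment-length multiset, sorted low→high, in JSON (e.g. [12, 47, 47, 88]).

Scan for sites:
  NpsVI (ACGATTGC, off=0): starts [51, 110, 143, 157, 179, 190] → cuts [51, 110, 143, 157, 179, 190]
  HnxIX (AAAACG, off=1): starts [7, 16, 28, 61, 73, 118, 151] → cuts [8, 17, 29, 62, 74, 119, 152]
  YnoV (CAACTT, off=0): starts [0, 36, 42, 80, 86, 94, 135, 167, 198, 204, 210] → cuts [0, 36, 42, 80, 86, 94, 135, 167, 198, 204, 210]

Pooled cuts: [0, 8, 17, 29, 36, 42, 51, 62, 74, 80, 86, 94, 110, 119, 135, 143, 152, 157, 167, 179, 190, 198, 204, 210]

Fragments:
  0→8: 8 bp
  8→17: 9 bp
  17→29: 12 bp
  29→36: 7 bp
  36→42: 6 bp
  42→51: 9 bp
  51→62: 11 bp
  62→74: 12 bp
  74→80: 6 bp
  80→86: 6 bp
  86→94: 8 bp
  94→110: 16 bp
  110→119: 9 bp
  119→135: 16 bp
  135→143: 8 bp
  143→152: 9 bp
  152→157: 5 bp
  157→167: 10 bp
  167→179: 12 bp
  179→190: 11 bp
  190→198: 8 bp
  198→204: 6 bp
  204→210: 6 bp
  210→0 (wrap): 224-210+0 = 14 bp

[5,6,6,6,6,6,7,8,8,8,8,9,9,9,9,10,11,11,12,12,12,14,16,16]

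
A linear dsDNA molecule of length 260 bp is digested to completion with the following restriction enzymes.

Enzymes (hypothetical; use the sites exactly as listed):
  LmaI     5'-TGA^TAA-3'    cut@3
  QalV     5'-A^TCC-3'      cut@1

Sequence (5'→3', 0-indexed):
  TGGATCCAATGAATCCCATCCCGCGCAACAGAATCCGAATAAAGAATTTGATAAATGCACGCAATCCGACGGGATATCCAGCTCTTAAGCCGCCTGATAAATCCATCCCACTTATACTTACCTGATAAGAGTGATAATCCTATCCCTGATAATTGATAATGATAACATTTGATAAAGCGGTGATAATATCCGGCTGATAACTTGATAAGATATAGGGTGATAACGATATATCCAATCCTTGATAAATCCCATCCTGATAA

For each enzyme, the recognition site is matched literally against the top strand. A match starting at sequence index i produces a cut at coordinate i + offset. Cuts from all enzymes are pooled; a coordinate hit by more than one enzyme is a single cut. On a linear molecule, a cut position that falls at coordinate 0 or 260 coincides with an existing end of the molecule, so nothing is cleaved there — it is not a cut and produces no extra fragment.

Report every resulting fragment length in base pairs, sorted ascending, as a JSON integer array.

Per-enzyme occurrences:
  LmaI (TGATAA, off=3): starts [48, 94, 122, 131, 146, 153, 159, 169, 180, 194, 202, 217, 239, 254] → cuts [51, 97, 125, 134, 149, 156, 162, 172, 183, 197, 205, 220, 242, 257]
  QalV (ATCC, off=1): starts [3, 12, 17, 32, 63, 75, 100, 104, 136, 141, 187, 229, 234, 245, 250] → cuts [4, 13, 18, 33, 64, 76, 101, 105, 137, 142, 188, 230, 235, 246, 251]

Pooled cuts: [4, 13, 18, 33, 51, 64, 76, 97, 101, 105, 125, 134, 137, 142, 149, 156, 162, 172, 183, 188, 197, 205, 220, 230, 235, 242, 246, 251, 257]

Fragment lengths:
  [0,4): 4 bp
  [4,13): 9 bp
  [13,18): 5 bp
  [18,33): 15 bp
  [33,51): 18 bp
  [51,64): 13 bp
  [64,76): 12 bp
  [76,97): 21 bp
  [97,101): 4 bp
  [101,105): 4 bp
  [105,125): 20 bp
  [125,134): 9 bp
  [134,137): 3 bp
  [137,142): 5 bp
  [142,149): 7 bp
  [149,156): 7 bp
  [156,162): 6 bp
  [162,172): 10 bp
  [172,183): 11 bp
  [183,188): 5 bp
  [188,197): 9 bp
  [197,205): 8 bp
  [205,220): 15 bp
  [220,230): 10 bp
  [230,235): 5 bp
  [235,242): 7 bp
  [242,246): 4 bp
  [246,251): 5 bp
  [251,257): 6 bp
  [257,260): 3 bp

[3,3,4,4,4,4,5,5,5,5,5,6,6,7,7,7,8,9,9,9,10,10,11,12,13,15,15,18,20,21]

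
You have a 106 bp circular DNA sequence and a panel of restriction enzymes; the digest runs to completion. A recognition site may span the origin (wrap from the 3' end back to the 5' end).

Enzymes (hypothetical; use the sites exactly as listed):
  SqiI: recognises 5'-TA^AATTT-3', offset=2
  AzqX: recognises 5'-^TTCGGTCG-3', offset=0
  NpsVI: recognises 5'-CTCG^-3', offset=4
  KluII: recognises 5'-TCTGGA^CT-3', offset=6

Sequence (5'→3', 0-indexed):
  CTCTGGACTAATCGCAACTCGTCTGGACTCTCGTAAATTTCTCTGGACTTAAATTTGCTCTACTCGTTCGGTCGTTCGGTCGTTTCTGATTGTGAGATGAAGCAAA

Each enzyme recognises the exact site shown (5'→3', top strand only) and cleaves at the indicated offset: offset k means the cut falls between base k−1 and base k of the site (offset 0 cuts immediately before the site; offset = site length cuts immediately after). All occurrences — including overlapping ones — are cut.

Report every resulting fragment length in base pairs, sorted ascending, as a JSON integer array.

[2,4,6,6,8,12,14,15,39]

Per-enzyme occurrences:
  SqiI (TAAATTT, off=2): starts [33, 49] → cuts [35, 51]
  AzqX (TTCGGTCG, off=0): starts [66, 74] → cuts [66, 74]
  NpsVI (CTCG, off=4): starts [17, 29, 62] → cuts [21, 33, 66]
  KluII (TCTGGACT, off=6): starts [1, 21, 41] → cuts [7, 27, 47]

All cut coordinates (distinct, sorted): [7, 21, 27, 33, 35, 47, 51, 66, 74]

Fragment lengths:
  7→21: 14 bp
  21→27: 6 bp
  27→33: 6 bp
  33→35: 2 bp
  35→47: 12 bp
  47→51: 4 bp
  51→66: 15 bp
  66→74: 8 bp
  74→7 (wrap): 106-74+7 = 39 bp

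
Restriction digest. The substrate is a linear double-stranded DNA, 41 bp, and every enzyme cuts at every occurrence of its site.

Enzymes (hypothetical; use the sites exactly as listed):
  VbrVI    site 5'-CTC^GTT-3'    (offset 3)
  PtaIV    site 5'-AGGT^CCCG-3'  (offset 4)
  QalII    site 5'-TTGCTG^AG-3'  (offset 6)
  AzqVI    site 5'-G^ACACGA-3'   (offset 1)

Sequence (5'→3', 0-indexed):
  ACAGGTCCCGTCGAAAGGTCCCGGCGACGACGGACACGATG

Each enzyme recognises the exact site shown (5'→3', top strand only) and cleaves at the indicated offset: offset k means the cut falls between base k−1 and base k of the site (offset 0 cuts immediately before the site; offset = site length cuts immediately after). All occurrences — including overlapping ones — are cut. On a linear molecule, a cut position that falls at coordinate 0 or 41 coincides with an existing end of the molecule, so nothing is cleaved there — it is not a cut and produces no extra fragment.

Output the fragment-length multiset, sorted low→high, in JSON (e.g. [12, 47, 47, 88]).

[6,8,13,14]

Per-enzyme occurrences:
  VbrVI (CTCGTT, off=3): no sites
  PtaIV AGGTCCCG/4: at [2, 15] ⇒ [6, 19]
  QalII (TTGCTGAG, off=6): no sites
  AzqVI GACACGA/1: at [32] ⇒ [33]

Pooled cuts: [6, 19, 33]

Fragments:
  [0,6): 6 bp
  [6,19): 13 bp
  [19,33): 14 bp
  [33,41): 8 bp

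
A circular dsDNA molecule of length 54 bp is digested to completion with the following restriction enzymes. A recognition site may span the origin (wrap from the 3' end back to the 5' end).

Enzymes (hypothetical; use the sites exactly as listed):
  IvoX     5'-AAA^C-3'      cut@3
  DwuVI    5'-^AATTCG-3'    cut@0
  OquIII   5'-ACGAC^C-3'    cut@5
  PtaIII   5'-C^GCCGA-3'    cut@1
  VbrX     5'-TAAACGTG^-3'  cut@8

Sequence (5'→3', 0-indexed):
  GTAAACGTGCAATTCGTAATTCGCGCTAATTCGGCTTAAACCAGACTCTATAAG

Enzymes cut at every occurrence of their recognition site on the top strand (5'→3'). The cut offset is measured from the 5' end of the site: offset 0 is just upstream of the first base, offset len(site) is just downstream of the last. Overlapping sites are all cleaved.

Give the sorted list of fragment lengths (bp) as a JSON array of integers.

[1,4,7,10,13,19]

Site scan:
  IvoX (AAAC, off=3): starts [2, 37] → cuts [5, 40]
  DwuVI (AATTCG, off=0): starts [10, 17, 27] → cuts [10, 17, 27]
  OquIII (ACGACC, off=5): no sites
  PtaIII (CGCCGA, off=1): no sites
  VbrX (TAAACGTG, off=8): starts [1] → cuts [9]

Pooled cuts: [5, 9, 10, 17, 27, 40]

Fragments:
  5→9: 4 bp
  9→10: 1 bp
  10→17: 7 bp
  17→27: 10 bp
  27→40: 13 bp
  40→5 (wrap): 54-40+5 = 19 bp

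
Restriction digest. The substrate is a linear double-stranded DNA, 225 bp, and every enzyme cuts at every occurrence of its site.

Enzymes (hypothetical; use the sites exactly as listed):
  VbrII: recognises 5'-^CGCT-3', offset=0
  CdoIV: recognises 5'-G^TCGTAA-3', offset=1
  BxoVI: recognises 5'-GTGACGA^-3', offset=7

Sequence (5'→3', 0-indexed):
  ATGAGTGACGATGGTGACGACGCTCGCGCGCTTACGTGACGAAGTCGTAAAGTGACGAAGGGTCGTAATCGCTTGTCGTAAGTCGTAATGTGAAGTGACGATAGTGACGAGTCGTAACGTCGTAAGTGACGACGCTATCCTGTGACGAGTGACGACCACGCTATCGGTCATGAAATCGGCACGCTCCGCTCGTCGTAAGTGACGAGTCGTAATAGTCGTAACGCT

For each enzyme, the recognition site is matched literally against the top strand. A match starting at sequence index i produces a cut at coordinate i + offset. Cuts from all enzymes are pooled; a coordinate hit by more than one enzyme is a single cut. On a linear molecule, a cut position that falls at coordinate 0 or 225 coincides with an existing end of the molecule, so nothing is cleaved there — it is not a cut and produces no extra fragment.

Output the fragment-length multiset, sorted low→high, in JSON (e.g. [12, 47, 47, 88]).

[1,1,2,3,4,4,5,6,6,6,7,7,7,8,8,9,9,9,11,13,13,14,14,16,19,23]

Scan for sites:
  VbrII (CGCT, off=0): starts [20, 28, 69, 132, 158, 181, 186, 221] → cuts [20, 28, 69, 132, 158, 181, 186, 221]
  CdoIV (GTCGTAA, off=1): starts [43, 61, 74, 81, 110, 118, 191, 205, 214] → cuts [44, 62, 75, 82, 111, 119, 192, 206, 215]
  BxoVI (GTGACGA, off=7): starts [4, 13, 35, 51, 94, 103, 125, 141, 148, 198] → cuts [11, 20, 42, 58, 101, 110, 132, 148, 155, 205]

Pooled cuts: [11, 20, 28, 42, 44, 58, 62, 69, 75, 82, 101, 110, 111, 119, 132, 148, 155, 158, 181, 186, 192, 205, 206, 215, 221]

Fragments:
  [0,11): 11 bp
  [11,20): 9 bp
  [20,28): 8 bp
  [28,42): 14 bp
  [42,44): 2 bp
  [44,58): 14 bp
  [58,62): 4 bp
  [62,69): 7 bp
  [69,75): 6 bp
  [75,82): 7 bp
  [82,101): 19 bp
  [101,110): 9 bp
  [110,111): 1 bp
  [111,119): 8 bp
  [119,132): 13 bp
  [132,148): 16 bp
  [148,155): 7 bp
  [155,158): 3 bp
  [158,181): 23 bp
  [181,186): 5 bp
  [186,192): 6 bp
  [192,205): 13 bp
  [205,206): 1 bp
  [206,215): 9 bp
  [215,221): 6 bp
  [221,225): 4 bp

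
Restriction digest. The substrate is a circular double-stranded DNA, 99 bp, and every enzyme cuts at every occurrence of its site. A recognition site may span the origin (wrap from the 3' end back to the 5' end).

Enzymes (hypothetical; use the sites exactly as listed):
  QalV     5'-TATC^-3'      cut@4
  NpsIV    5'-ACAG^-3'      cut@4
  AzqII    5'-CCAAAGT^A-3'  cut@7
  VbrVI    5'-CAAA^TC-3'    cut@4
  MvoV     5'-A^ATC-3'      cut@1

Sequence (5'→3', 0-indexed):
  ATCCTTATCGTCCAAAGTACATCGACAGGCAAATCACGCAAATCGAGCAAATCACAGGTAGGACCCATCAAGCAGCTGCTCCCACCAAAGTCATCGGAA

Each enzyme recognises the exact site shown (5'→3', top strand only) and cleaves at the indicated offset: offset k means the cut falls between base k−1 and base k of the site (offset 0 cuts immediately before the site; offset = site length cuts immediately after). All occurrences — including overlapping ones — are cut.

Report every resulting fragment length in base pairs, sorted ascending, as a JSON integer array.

Scan for sites:
  QalV (TATC, off=4): starts [5] → cuts [9]
  NpsIV (ACAG, off=4): starts [24, 53] → cuts [28, 57]
  AzqII (CCAAAGTA, off=7): starts [11] → cuts [18]
  VbrVI (CAAATC, off=4): starts [29, 38, 47] → cuts [33, 42, 51]
  MvoV (AATC, off=1): starts [31, 40, 49, 98] → cuts [0, 32, 41, 50]

Pooled cuts: [0, 9, 18, 28, 32, 33, 41, 42, 50, 51, 57]

Fragments:
  0→9: 9 bp
  9→18: 9 bp
  18→28: 10 bp
  28→32: 4 bp
  32→33: 1 bp
  33→41: 8 bp
  41→42: 1 bp
  42→50: 8 bp
  50→51: 1 bp
  51→57: 6 bp
  57→0 (wrap): 99-57+0 = 42 bp

[1,1,1,4,6,8,8,9,9,10,42]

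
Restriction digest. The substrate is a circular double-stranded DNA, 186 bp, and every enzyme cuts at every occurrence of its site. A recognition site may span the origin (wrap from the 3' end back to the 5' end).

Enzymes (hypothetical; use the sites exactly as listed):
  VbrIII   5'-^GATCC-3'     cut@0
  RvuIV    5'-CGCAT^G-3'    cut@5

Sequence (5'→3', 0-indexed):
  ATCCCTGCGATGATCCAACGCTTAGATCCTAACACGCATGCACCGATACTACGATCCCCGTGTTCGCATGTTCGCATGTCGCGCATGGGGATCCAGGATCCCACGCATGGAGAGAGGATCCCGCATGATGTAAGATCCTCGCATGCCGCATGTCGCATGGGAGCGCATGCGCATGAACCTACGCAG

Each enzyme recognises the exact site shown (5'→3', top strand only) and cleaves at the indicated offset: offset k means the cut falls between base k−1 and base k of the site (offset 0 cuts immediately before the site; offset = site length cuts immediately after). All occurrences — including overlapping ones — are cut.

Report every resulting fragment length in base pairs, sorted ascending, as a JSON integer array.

Per-enzyme occurrences:
  VbrIII GATCC/0: at [11, 24, 52, 89, 96, 116, 133, 185] ⇒ [11, 24, 52, 89, 96, 116, 133, 185]
  RvuIV CGCATG/5: at [34, 64, 72, 81, 103, 121, 139, 146, 153, 163, 169] ⇒ [39, 69, 77, 86, 108, 126, 144, 151, 158, 168, 174]

Pooled cuts: [11, 24, 39, 52, 69, 77, 86, 89, 96, 108, 116, 126, 133, 144, 151, 158, 168, 174, 185]

Fragment lengths:
  11→24: 13 bp
  24→39: 15 bp
  39→52: 13 bp
  52→69: 17 bp
  69→77: 8 bp
  77→86: 9 bp
  86→89: 3 bp
  89→96: 7 bp
  96→108: 12 bp
  108→116: 8 bp
  116→126: 10 bp
  126→133: 7 bp
  133→144: 11 bp
  144→151: 7 bp
  151→158: 7 bp
  158→168: 10 bp
  168→174: 6 bp
  174→185: 11 bp
  185→11 (wrap): 186-185+11 = 12 bp

[3,6,7,7,7,7,8,8,9,10,10,11,11,12,12,13,13,15,17]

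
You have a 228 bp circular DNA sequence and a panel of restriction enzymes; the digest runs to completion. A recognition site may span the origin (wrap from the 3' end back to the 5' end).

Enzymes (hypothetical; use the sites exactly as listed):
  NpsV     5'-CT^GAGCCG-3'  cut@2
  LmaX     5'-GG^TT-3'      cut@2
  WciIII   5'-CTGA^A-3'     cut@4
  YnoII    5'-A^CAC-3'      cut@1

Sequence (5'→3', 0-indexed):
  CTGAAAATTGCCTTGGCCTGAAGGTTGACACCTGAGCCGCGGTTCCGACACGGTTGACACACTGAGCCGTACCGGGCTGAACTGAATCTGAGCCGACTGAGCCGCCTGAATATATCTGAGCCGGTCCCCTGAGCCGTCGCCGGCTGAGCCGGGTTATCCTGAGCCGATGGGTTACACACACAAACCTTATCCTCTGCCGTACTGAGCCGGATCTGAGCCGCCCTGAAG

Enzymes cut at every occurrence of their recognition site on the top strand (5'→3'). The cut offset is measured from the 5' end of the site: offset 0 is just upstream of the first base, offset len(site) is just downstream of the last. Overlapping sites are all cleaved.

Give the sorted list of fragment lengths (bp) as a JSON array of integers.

[2,2,2,3,3,4,4,4,4,5,5,5,6,6,7,8,8,9,9,11,11,11,12,13,15,17,17,25]

Site scan:
  NpsV CTGAGCCG/2: at [31, 61, 87, 96, 115, 128, 143, 158, 201, 212] ⇒ [33, 63, 89, 98, 117, 130, 145, 160, 203, 214]
  LmaX GGTT/2: at [22, 40, 51, 151, 169] ⇒ [24, 42, 53, 153, 171]
  WciIII CTGAA/4: at [0, 17, 76, 81, 105, 222] ⇒ [4, 21, 80, 85, 109, 226]
  YnoII ACAC/1: at [27, 47, 56, 58, 173, 175, 177] ⇒ [28, 48, 57, 59, 174, 176, 178]

Pooled cuts: [4, 21, 24, 28, 33, 42, 48, 53, 57, 59, 63, 80, 85, 89, 98, 109, 117, 130, 145, 153, 160, 171, 174, 176, 178, 203, 214, 226]

Fragments:
  4→21: 17 bp
  21→24: 3 bp
  24→28: 4 bp
  28→33: 5 bp
  33→42: 9 bp
  42→48: 6 bp
  48→53: 5 bp
  53→57: 4 bp
  57→59: 2 bp
  59→63: 4 bp
  63→80: 17 bp
  80→85: 5 bp
  85→89: 4 bp
  89→98: 9 bp
  98→109: 11 bp
  109→117: 8 bp
  117→130: 13 bp
  130→145: 15 bp
  145→153: 8 bp
  153→160: 7 bp
  160→171: 11 bp
  171→174: 3 bp
  174→176: 2 bp
  176→178: 2 bp
  178→203: 25 bp
  203→214: 11 bp
  214→226: 12 bp
  226→4 (wrap): 228-226+4 = 6 bp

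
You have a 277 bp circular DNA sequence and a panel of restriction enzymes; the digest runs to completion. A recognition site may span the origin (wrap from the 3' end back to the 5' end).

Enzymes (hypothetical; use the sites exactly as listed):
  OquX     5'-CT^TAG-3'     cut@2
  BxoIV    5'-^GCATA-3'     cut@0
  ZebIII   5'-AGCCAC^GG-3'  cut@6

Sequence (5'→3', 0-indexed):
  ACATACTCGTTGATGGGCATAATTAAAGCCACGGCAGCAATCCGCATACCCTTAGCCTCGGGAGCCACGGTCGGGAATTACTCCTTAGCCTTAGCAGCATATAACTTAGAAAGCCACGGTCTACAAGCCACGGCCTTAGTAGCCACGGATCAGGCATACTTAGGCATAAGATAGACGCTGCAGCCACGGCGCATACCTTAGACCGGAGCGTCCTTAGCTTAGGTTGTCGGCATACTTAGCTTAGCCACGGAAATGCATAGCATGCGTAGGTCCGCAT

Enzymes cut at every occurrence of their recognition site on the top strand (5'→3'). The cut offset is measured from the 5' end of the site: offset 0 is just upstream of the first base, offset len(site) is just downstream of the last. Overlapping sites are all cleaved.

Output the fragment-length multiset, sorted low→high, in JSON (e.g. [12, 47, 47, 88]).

Site scan:
  OquX CTTAG/2: at [50, 83, 89, 104, 134, 158, 196, 212, 217, 234, 239] ⇒ [52, 85, 91, 106, 136, 160, 198, 214, 219, 236, 241]
  BxoIV GCATA/0: at [16, 43, 96, 153, 163, 190, 229, 254, 273] ⇒ [16, 43, 96, 153, 163, 190, 229, 254, 273]
  ZebIII AGCCACGG/6: at [26, 62, 111, 125, 140, 181, 242] ⇒ [32, 68, 117, 131, 146, 187, 248]

All cut coordinates (distinct, sorted): [16, 32, 43, 52, 68, 85, 91, 96, 106, 117, 131, 136, 146, 153, 160, 163, 187, 190, 198, 214, 219, 229, 236, 241, 248, 254, 273]

Fragments:
  16→32: 16 bp
  32→43: 11 bp
  43→52: 9 bp
  52→68: 16 bp
  68→85: 17 bp
  85→91: 6 bp
  91→96: 5 bp
  96→106: 10 bp
  106→117: 11 bp
  117→131: 14 bp
  131→136: 5 bp
  136→146: 10 bp
  146→153: 7 bp
  153→160: 7 bp
  160→163: 3 bp
  163→187: 24 bp
  187→190: 3 bp
  190→198: 8 bp
  198→214: 16 bp
  214→219: 5 bp
  219→229: 10 bp
  229→236: 7 bp
  236→241: 5 bp
  241→248: 7 bp
  248→254: 6 bp
  254→273: 19 bp
  273→16 (wrap): 277-273+16 = 20 bp

[3,3,5,5,5,5,6,6,7,7,7,7,8,9,10,10,10,11,11,14,16,16,16,17,19,20,24]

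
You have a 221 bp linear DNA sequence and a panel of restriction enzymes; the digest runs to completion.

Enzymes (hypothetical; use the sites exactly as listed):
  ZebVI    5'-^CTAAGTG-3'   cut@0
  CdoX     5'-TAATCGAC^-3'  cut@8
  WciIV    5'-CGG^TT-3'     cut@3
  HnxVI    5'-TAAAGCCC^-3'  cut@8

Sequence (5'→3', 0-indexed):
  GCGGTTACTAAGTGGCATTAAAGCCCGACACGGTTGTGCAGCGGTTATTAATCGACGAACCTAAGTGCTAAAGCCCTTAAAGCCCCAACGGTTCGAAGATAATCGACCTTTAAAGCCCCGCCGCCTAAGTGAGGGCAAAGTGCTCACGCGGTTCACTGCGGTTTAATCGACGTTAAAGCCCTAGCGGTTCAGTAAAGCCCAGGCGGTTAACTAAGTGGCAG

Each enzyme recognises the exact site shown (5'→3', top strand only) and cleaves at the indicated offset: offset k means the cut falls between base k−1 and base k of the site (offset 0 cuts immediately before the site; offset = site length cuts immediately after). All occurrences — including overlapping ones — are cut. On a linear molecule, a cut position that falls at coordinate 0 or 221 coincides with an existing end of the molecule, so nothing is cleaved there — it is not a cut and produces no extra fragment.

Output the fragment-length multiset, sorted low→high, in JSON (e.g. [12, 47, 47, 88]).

Site scan:
  ZebVI CTAAGTG/0: at [7, 60, 124, 210] ⇒ [7, 60, 124, 210]
  CdoX TAATCGAC/8: at [48, 99, 163] ⇒ [56, 107, 171]
  WciIV CGGTT/3: at [1, 30, 41, 88, 148, 158, 184, 203] ⇒ [4, 33, 44, 91, 151, 161, 187, 206]
  HnxVI TAAAGCCC/8: at [18, 68, 77, 110, 173, 192] ⇒ [26, 76, 85, 118, 181, 200]

Pooled cuts: [4, 7, 26, 33, 44, 56, 60, 76, 85, 91, 107, 118, 124, 151, 161, 171, 181, 187, 200, 206, 210]

Fragments:
  [0,4): 4 bp
  [4,7): 3 bp
  [7,26): 19 bp
  [26,33): 7 bp
  [33,44): 11 bp
  [44,56): 12 bp
  [56,60): 4 bp
  [60,76): 16 bp
  [76,85): 9 bp
  [85,91): 6 bp
  [91,107): 16 bp
  [107,118): 11 bp
  [118,124): 6 bp
  [124,151): 27 bp
  [151,161): 10 bp
  [161,171): 10 bp
  [171,181): 10 bp
  [181,187): 6 bp
  [187,200): 13 bp
  [200,206): 6 bp
  [206,210): 4 bp
  [210,221): 11 bp

[3,4,4,4,6,6,6,6,7,9,10,10,10,11,11,11,12,13,16,16,19,27]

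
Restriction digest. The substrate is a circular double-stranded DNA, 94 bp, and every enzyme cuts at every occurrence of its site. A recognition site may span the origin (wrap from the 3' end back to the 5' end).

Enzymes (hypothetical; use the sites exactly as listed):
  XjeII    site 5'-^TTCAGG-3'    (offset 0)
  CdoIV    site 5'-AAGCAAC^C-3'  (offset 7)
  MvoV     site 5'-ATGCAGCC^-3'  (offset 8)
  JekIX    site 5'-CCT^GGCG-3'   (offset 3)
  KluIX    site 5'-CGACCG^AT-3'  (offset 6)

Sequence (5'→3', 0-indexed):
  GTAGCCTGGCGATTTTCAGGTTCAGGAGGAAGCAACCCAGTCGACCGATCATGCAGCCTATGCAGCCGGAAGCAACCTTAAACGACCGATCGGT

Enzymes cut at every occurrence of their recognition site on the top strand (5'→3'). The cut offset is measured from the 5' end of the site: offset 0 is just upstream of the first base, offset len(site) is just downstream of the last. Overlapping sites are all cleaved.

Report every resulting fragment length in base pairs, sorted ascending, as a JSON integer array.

Site scan:
  XjeII (TTCAGG, off=0): starts [14, 20] → cuts [14, 20]
  CdoIV (AAGCAACC, off=7): starts [29, 69] → cuts [36, 76]
  MvoV (ATGCAGCC, off=8): starts [50, 59] → cuts [58, 67]
  JekIX (CCTGGCG, off=3): starts [4] → cuts [7]
  KluIX (CGACCGAT, off=6): starts [41, 82] → cuts [47, 88]

All cut coordinates (distinct, sorted): [7, 14, 20, 36, 47, 58, 67, 76, 88]

Fragment lengths:
  7→14: 7 bp
  14→20: 6 bp
  20→36: 16 bp
  36→47: 11 bp
  47→58: 11 bp
  58→67: 9 bp
  67→76: 9 bp
  76→88: 12 bp
  88→7 (wrap): 94-88+7 = 13 bp

[6,7,9,9,11,11,12,13,16]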